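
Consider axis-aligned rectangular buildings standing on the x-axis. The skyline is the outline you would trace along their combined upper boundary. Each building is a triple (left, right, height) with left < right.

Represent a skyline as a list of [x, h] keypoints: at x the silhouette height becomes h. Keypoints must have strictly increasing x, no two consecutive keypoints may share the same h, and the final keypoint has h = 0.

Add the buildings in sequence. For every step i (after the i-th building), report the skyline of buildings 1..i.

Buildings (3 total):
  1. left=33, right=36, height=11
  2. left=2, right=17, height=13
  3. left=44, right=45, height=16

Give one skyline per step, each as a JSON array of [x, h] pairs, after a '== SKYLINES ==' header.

== SKYLINES ==
[[33,11],[36,0]]
[[2,13],[17,0],[33,11],[36,0]]
[[2,13],[17,0],[33,11],[36,0],[44,16],[45,0]]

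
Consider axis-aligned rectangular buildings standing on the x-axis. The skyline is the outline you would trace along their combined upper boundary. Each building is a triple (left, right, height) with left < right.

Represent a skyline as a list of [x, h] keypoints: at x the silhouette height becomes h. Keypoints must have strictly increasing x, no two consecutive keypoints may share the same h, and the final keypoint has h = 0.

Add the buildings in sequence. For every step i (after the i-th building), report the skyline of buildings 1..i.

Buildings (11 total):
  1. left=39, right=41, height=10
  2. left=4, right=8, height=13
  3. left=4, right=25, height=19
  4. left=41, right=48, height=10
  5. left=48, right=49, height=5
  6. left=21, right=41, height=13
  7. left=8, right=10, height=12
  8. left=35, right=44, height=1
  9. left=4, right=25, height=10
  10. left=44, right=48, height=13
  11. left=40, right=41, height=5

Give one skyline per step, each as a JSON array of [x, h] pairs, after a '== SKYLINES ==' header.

== SKYLINES ==
[[39,10],[41,0]]
[[4,13],[8,0],[39,10],[41,0]]
[[4,19],[25,0],[39,10],[41,0]]
[[4,19],[25,0],[39,10],[48,0]]
[[4,19],[25,0],[39,10],[48,5],[49,0]]
[[4,19],[25,13],[41,10],[48,5],[49,0]]
[[4,19],[25,13],[41,10],[48,5],[49,0]]
[[4,19],[25,13],[41,10],[48,5],[49,0]]
[[4,19],[25,13],[41,10],[48,5],[49,0]]
[[4,19],[25,13],[41,10],[44,13],[48,5],[49,0]]
[[4,19],[25,13],[41,10],[44,13],[48,5],[49,0]]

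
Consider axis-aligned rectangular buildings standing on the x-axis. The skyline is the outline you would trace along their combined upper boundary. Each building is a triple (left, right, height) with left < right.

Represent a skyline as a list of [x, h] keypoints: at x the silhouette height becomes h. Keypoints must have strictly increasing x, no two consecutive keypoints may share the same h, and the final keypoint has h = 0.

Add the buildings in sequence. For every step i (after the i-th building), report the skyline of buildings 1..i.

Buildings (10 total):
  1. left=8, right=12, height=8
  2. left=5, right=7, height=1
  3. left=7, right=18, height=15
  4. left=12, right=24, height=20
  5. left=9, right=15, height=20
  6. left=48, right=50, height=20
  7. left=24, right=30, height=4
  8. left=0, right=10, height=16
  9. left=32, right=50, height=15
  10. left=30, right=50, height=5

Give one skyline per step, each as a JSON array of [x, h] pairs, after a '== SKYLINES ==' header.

== SKYLINES ==
[[8,8],[12,0]]
[[5,1],[7,0],[8,8],[12,0]]
[[5,1],[7,15],[18,0]]
[[5,1],[7,15],[12,20],[24,0]]
[[5,1],[7,15],[9,20],[24,0]]
[[5,1],[7,15],[9,20],[24,0],[48,20],[50,0]]
[[5,1],[7,15],[9,20],[24,4],[30,0],[48,20],[50,0]]
[[0,16],[9,20],[24,4],[30,0],[48,20],[50,0]]
[[0,16],[9,20],[24,4],[30,0],[32,15],[48,20],[50,0]]
[[0,16],[9,20],[24,4],[30,5],[32,15],[48,20],[50,0]]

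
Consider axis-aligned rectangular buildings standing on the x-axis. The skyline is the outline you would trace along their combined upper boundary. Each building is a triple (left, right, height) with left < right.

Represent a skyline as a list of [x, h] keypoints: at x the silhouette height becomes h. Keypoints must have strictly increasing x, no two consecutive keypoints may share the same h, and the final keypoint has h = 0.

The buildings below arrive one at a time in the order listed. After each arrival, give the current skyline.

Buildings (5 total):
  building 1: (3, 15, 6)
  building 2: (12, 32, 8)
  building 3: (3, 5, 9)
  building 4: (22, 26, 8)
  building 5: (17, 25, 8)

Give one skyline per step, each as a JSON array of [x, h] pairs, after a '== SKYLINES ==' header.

== SKYLINES ==
[[3,6],[15,0]]
[[3,6],[12,8],[32,0]]
[[3,9],[5,6],[12,8],[32,0]]
[[3,9],[5,6],[12,8],[32,0]]
[[3,9],[5,6],[12,8],[32,0]]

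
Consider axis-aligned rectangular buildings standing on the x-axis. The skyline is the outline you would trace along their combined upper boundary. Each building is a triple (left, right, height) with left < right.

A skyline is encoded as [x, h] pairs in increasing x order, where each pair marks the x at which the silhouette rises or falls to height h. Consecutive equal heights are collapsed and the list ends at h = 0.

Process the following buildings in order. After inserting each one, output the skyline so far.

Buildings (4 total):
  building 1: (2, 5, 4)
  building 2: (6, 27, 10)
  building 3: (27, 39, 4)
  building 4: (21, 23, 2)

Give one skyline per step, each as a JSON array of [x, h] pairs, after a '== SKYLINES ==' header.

== SKYLINES ==
[[2,4],[5,0]]
[[2,4],[5,0],[6,10],[27,0]]
[[2,4],[5,0],[6,10],[27,4],[39,0]]
[[2,4],[5,0],[6,10],[27,4],[39,0]]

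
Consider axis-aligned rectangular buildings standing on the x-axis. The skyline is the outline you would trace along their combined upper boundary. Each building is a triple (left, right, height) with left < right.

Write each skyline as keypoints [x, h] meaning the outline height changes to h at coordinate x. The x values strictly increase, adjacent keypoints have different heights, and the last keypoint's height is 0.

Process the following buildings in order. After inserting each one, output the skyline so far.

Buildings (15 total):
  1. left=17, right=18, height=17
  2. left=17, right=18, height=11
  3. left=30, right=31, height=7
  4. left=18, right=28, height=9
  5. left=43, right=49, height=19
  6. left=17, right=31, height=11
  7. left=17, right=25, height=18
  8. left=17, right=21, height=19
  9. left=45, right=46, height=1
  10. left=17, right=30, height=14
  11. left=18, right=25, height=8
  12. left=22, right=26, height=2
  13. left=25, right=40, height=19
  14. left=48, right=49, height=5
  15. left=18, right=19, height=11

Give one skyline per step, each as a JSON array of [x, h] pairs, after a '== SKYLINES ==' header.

== SKYLINES ==
[[17,17],[18,0]]
[[17,17],[18,0]]
[[17,17],[18,0],[30,7],[31,0]]
[[17,17],[18,9],[28,0],[30,7],[31,0]]
[[17,17],[18,9],[28,0],[30,7],[31,0],[43,19],[49,0]]
[[17,17],[18,11],[31,0],[43,19],[49,0]]
[[17,18],[25,11],[31,0],[43,19],[49,0]]
[[17,19],[21,18],[25,11],[31,0],[43,19],[49,0]]
[[17,19],[21,18],[25,11],[31,0],[43,19],[49,0]]
[[17,19],[21,18],[25,14],[30,11],[31,0],[43,19],[49,0]]
[[17,19],[21,18],[25,14],[30,11],[31,0],[43,19],[49,0]]
[[17,19],[21,18],[25,14],[30,11],[31,0],[43,19],[49,0]]
[[17,19],[21,18],[25,19],[40,0],[43,19],[49,0]]
[[17,19],[21,18],[25,19],[40,0],[43,19],[49,0]]
[[17,19],[21,18],[25,19],[40,0],[43,19],[49,0]]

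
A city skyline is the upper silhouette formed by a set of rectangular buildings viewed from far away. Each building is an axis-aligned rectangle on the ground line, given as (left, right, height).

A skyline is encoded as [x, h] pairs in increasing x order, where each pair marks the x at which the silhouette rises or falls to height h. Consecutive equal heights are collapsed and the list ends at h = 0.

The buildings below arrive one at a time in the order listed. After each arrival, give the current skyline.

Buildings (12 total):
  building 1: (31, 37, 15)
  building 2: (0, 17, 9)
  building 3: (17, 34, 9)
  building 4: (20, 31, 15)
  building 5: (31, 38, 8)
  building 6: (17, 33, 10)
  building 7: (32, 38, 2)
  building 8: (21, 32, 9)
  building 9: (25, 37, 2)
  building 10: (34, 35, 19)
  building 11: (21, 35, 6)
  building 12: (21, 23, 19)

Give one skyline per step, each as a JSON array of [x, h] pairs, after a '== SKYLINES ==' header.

== SKYLINES ==
[[31,15],[37,0]]
[[0,9],[17,0],[31,15],[37,0]]
[[0,9],[31,15],[37,0]]
[[0,9],[20,15],[37,0]]
[[0,9],[20,15],[37,8],[38,0]]
[[0,9],[17,10],[20,15],[37,8],[38,0]]
[[0,9],[17,10],[20,15],[37,8],[38,0]]
[[0,9],[17,10],[20,15],[37,8],[38,0]]
[[0,9],[17,10],[20,15],[37,8],[38,0]]
[[0,9],[17,10],[20,15],[34,19],[35,15],[37,8],[38,0]]
[[0,9],[17,10],[20,15],[34,19],[35,15],[37,8],[38,0]]
[[0,9],[17,10],[20,15],[21,19],[23,15],[34,19],[35,15],[37,8],[38,0]]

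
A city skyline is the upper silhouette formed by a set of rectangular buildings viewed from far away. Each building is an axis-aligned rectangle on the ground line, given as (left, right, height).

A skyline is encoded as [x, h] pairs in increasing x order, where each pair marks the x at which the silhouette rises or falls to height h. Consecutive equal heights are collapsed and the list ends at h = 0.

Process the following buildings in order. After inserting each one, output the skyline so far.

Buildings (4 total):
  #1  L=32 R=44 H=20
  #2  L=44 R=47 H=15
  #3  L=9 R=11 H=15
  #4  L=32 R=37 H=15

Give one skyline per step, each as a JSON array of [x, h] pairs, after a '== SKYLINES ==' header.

== SKYLINES ==
[[32,20],[44,0]]
[[32,20],[44,15],[47,0]]
[[9,15],[11,0],[32,20],[44,15],[47,0]]
[[9,15],[11,0],[32,20],[44,15],[47,0]]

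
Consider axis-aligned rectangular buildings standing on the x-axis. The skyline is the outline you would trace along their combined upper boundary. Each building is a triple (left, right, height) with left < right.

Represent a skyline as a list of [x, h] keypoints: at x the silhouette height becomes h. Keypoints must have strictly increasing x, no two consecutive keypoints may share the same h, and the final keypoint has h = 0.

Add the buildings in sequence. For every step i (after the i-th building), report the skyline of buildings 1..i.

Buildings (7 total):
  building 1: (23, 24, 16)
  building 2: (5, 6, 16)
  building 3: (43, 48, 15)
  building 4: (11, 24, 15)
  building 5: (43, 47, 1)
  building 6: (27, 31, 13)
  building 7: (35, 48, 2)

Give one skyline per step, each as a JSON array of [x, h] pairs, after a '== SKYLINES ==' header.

== SKYLINES ==
[[23,16],[24,0]]
[[5,16],[6,0],[23,16],[24,0]]
[[5,16],[6,0],[23,16],[24,0],[43,15],[48,0]]
[[5,16],[6,0],[11,15],[23,16],[24,0],[43,15],[48,0]]
[[5,16],[6,0],[11,15],[23,16],[24,0],[43,15],[48,0]]
[[5,16],[6,0],[11,15],[23,16],[24,0],[27,13],[31,0],[43,15],[48,0]]
[[5,16],[6,0],[11,15],[23,16],[24,0],[27,13],[31,0],[35,2],[43,15],[48,0]]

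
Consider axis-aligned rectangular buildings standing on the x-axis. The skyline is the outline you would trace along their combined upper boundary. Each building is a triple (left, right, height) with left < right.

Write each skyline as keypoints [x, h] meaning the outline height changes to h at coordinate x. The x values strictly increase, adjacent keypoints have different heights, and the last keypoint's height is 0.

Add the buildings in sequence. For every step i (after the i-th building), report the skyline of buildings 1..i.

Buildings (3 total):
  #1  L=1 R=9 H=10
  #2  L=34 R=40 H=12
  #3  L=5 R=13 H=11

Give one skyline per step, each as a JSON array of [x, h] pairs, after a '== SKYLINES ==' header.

== SKYLINES ==
[[1,10],[9,0]]
[[1,10],[9,0],[34,12],[40,0]]
[[1,10],[5,11],[13,0],[34,12],[40,0]]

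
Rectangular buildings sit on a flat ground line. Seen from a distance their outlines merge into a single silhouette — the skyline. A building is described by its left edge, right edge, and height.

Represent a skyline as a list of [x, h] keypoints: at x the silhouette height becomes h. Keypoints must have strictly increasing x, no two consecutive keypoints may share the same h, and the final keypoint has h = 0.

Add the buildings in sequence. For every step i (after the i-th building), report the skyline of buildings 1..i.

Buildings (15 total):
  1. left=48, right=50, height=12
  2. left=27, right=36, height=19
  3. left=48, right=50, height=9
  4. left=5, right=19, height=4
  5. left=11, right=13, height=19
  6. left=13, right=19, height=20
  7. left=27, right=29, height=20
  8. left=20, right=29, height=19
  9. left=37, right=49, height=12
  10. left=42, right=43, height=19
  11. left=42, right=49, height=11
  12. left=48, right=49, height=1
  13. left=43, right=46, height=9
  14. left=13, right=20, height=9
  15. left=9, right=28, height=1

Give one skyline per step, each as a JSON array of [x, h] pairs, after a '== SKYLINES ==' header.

== SKYLINES ==
[[48,12],[50,0]]
[[27,19],[36,0],[48,12],[50,0]]
[[27,19],[36,0],[48,12],[50,0]]
[[5,4],[19,0],[27,19],[36,0],[48,12],[50,0]]
[[5,4],[11,19],[13,4],[19,0],[27,19],[36,0],[48,12],[50,0]]
[[5,4],[11,19],[13,20],[19,0],[27,19],[36,0],[48,12],[50,0]]
[[5,4],[11,19],[13,20],[19,0],[27,20],[29,19],[36,0],[48,12],[50,0]]
[[5,4],[11,19],[13,20],[19,0],[20,19],[27,20],[29,19],[36,0],[48,12],[50,0]]
[[5,4],[11,19],[13,20],[19,0],[20,19],[27,20],[29,19],[36,0],[37,12],[50,0]]
[[5,4],[11,19],[13,20],[19,0],[20,19],[27,20],[29,19],[36,0],[37,12],[42,19],[43,12],[50,0]]
[[5,4],[11,19],[13,20],[19,0],[20,19],[27,20],[29,19],[36,0],[37,12],[42,19],[43,12],[50,0]]
[[5,4],[11,19],[13,20],[19,0],[20,19],[27,20],[29,19],[36,0],[37,12],[42,19],[43,12],[50,0]]
[[5,4],[11,19],[13,20],[19,0],[20,19],[27,20],[29,19],[36,0],[37,12],[42,19],[43,12],[50,0]]
[[5,4],[11,19],[13,20],[19,9],[20,19],[27,20],[29,19],[36,0],[37,12],[42,19],[43,12],[50,0]]
[[5,4],[11,19],[13,20],[19,9],[20,19],[27,20],[29,19],[36,0],[37,12],[42,19],[43,12],[50,0]]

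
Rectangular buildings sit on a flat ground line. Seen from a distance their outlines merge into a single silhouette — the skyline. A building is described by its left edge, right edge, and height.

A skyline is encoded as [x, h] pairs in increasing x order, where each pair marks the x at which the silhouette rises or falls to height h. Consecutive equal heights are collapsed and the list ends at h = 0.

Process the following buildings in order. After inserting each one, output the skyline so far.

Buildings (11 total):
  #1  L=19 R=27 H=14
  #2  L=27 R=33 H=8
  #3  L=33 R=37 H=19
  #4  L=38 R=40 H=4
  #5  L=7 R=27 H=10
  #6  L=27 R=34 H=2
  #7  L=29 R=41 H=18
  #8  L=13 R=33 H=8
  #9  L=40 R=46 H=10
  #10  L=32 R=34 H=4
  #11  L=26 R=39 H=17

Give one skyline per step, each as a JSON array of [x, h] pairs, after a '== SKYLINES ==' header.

== SKYLINES ==
[[19,14],[27,0]]
[[19,14],[27,8],[33,0]]
[[19,14],[27,8],[33,19],[37,0]]
[[19,14],[27,8],[33,19],[37,0],[38,4],[40,0]]
[[7,10],[19,14],[27,8],[33,19],[37,0],[38,4],[40,0]]
[[7,10],[19,14],[27,8],[33,19],[37,0],[38,4],[40,0]]
[[7,10],[19,14],[27,8],[29,18],[33,19],[37,18],[41,0]]
[[7,10],[19,14],[27,8],[29,18],[33,19],[37,18],[41,0]]
[[7,10],[19,14],[27,8],[29,18],[33,19],[37,18],[41,10],[46,0]]
[[7,10],[19,14],[27,8],[29,18],[33,19],[37,18],[41,10],[46,0]]
[[7,10],[19,14],[26,17],[29,18],[33,19],[37,18],[41,10],[46,0]]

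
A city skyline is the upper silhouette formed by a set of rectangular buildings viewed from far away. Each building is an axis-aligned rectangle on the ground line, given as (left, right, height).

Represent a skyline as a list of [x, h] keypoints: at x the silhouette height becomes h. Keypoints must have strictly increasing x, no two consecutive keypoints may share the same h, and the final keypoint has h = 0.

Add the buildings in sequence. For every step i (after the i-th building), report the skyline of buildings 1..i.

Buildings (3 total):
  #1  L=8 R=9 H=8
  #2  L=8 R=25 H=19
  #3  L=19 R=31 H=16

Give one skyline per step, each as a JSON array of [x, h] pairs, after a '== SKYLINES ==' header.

== SKYLINES ==
[[8,8],[9,0]]
[[8,19],[25,0]]
[[8,19],[25,16],[31,0]]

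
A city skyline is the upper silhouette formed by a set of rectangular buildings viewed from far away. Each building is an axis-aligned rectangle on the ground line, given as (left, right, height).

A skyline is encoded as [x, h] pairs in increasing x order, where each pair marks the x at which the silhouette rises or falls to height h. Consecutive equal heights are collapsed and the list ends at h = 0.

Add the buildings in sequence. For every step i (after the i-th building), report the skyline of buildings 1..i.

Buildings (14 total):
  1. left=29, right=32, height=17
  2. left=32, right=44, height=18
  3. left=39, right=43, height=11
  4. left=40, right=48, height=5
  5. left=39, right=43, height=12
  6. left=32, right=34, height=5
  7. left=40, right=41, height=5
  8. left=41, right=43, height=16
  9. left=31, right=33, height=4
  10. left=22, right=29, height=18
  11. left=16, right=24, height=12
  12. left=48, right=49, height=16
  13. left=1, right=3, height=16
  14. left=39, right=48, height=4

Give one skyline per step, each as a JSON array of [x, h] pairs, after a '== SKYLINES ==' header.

== SKYLINES ==
[[29,17],[32,0]]
[[29,17],[32,18],[44,0]]
[[29,17],[32,18],[44,0]]
[[29,17],[32,18],[44,5],[48,0]]
[[29,17],[32,18],[44,5],[48,0]]
[[29,17],[32,18],[44,5],[48,0]]
[[29,17],[32,18],[44,5],[48,0]]
[[29,17],[32,18],[44,5],[48,0]]
[[29,17],[32,18],[44,5],[48,0]]
[[22,18],[29,17],[32,18],[44,5],[48,0]]
[[16,12],[22,18],[29,17],[32,18],[44,5],[48,0]]
[[16,12],[22,18],[29,17],[32,18],[44,5],[48,16],[49,0]]
[[1,16],[3,0],[16,12],[22,18],[29,17],[32,18],[44,5],[48,16],[49,0]]
[[1,16],[3,0],[16,12],[22,18],[29,17],[32,18],[44,5],[48,16],[49,0]]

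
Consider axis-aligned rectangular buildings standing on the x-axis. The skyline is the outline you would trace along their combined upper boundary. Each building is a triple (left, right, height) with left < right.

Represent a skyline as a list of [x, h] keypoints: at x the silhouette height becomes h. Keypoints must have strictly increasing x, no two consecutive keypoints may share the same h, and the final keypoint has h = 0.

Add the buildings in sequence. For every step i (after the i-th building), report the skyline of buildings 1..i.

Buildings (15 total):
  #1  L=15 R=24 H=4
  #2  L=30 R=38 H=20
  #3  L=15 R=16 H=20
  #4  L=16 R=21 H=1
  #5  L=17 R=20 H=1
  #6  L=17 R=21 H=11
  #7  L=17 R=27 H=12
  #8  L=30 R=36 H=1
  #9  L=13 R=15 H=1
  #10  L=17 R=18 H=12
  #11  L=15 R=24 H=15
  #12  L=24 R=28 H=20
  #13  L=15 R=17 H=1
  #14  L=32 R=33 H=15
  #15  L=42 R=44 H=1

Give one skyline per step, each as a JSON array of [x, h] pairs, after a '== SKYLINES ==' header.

== SKYLINES ==
[[15,4],[24,0]]
[[15,4],[24,0],[30,20],[38,0]]
[[15,20],[16,4],[24,0],[30,20],[38,0]]
[[15,20],[16,4],[24,0],[30,20],[38,0]]
[[15,20],[16,4],[24,0],[30,20],[38,0]]
[[15,20],[16,4],[17,11],[21,4],[24,0],[30,20],[38,0]]
[[15,20],[16,4],[17,12],[27,0],[30,20],[38,0]]
[[15,20],[16,4],[17,12],[27,0],[30,20],[38,0]]
[[13,1],[15,20],[16,4],[17,12],[27,0],[30,20],[38,0]]
[[13,1],[15,20],[16,4],[17,12],[27,0],[30,20],[38,0]]
[[13,1],[15,20],[16,15],[24,12],[27,0],[30,20],[38,0]]
[[13,1],[15,20],[16,15],[24,20],[28,0],[30,20],[38,0]]
[[13,1],[15,20],[16,15],[24,20],[28,0],[30,20],[38,0]]
[[13,1],[15,20],[16,15],[24,20],[28,0],[30,20],[38,0]]
[[13,1],[15,20],[16,15],[24,20],[28,0],[30,20],[38,0],[42,1],[44,0]]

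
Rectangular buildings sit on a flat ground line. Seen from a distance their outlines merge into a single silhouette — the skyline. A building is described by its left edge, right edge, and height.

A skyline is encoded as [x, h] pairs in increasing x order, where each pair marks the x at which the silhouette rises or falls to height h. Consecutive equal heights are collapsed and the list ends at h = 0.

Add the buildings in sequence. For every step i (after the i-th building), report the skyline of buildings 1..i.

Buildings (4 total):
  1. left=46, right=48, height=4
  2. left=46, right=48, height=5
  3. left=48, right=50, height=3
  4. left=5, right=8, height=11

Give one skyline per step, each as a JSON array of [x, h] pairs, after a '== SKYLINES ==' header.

== SKYLINES ==
[[46,4],[48,0]]
[[46,5],[48,0]]
[[46,5],[48,3],[50,0]]
[[5,11],[8,0],[46,5],[48,3],[50,0]]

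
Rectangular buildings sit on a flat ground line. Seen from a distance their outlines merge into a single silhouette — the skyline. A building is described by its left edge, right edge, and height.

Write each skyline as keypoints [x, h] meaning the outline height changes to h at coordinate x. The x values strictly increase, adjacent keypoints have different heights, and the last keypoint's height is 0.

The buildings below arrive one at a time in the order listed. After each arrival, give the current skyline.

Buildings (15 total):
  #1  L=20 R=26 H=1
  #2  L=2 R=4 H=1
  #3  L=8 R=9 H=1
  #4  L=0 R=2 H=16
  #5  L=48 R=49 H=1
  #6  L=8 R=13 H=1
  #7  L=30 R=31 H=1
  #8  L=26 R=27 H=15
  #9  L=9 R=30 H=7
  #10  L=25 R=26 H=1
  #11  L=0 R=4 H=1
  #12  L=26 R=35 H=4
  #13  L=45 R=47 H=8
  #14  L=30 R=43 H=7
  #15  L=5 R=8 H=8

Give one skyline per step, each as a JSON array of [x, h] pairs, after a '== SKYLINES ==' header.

== SKYLINES ==
[[20,1],[26,0]]
[[2,1],[4,0],[20,1],[26,0]]
[[2,1],[4,0],[8,1],[9,0],[20,1],[26,0]]
[[0,16],[2,1],[4,0],[8,1],[9,0],[20,1],[26,0]]
[[0,16],[2,1],[4,0],[8,1],[9,0],[20,1],[26,0],[48,1],[49,0]]
[[0,16],[2,1],[4,0],[8,1],[13,0],[20,1],[26,0],[48,1],[49,0]]
[[0,16],[2,1],[4,0],[8,1],[13,0],[20,1],[26,0],[30,1],[31,0],[48,1],[49,0]]
[[0,16],[2,1],[4,0],[8,1],[13,0],[20,1],[26,15],[27,0],[30,1],[31,0],[48,1],[49,0]]
[[0,16],[2,1],[4,0],[8,1],[9,7],[26,15],[27,7],[30,1],[31,0],[48,1],[49,0]]
[[0,16],[2,1],[4,0],[8,1],[9,7],[26,15],[27,7],[30,1],[31,0],[48,1],[49,0]]
[[0,16],[2,1],[4,0],[8,1],[9,7],[26,15],[27,7],[30,1],[31,0],[48,1],[49,0]]
[[0,16],[2,1],[4,0],[8,1],[9,7],[26,15],[27,7],[30,4],[35,0],[48,1],[49,0]]
[[0,16],[2,1],[4,0],[8,1],[9,7],[26,15],[27,7],[30,4],[35,0],[45,8],[47,0],[48,1],[49,0]]
[[0,16],[2,1],[4,0],[8,1],[9,7],[26,15],[27,7],[43,0],[45,8],[47,0],[48,1],[49,0]]
[[0,16],[2,1],[4,0],[5,8],[8,1],[9,7],[26,15],[27,7],[43,0],[45,8],[47,0],[48,1],[49,0]]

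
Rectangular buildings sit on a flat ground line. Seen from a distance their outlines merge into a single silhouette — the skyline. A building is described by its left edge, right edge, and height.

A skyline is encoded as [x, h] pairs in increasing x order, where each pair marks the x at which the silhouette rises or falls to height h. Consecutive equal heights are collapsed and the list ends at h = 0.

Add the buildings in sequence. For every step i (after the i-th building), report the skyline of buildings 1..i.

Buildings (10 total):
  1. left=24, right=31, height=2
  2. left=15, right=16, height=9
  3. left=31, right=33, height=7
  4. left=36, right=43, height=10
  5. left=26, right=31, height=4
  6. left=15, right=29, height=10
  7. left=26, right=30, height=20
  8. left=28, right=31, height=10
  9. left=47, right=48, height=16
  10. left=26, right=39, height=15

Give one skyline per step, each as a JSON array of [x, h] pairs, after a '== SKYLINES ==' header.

== SKYLINES ==
[[24,2],[31,0]]
[[15,9],[16,0],[24,2],[31,0]]
[[15,9],[16,0],[24,2],[31,7],[33,0]]
[[15,9],[16,0],[24,2],[31,7],[33,0],[36,10],[43,0]]
[[15,9],[16,0],[24,2],[26,4],[31,7],[33,0],[36,10],[43,0]]
[[15,10],[29,4],[31,7],[33,0],[36,10],[43,0]]
[[15,10],[26,20],[30,4],[31,7],[33,0],[36,10],[43,0]]
[[15,10],[26,20],[30,10],[31,7],[33,0],[36,10],[43,0]]
[[15,10],[26,20],[30,10],[31,7],[33,0],[36,10],[43,0],[47,16],[48,0]]
[[15,10],[26,20],[30,15],[39,10],[43,0],[47,16],[48,0]]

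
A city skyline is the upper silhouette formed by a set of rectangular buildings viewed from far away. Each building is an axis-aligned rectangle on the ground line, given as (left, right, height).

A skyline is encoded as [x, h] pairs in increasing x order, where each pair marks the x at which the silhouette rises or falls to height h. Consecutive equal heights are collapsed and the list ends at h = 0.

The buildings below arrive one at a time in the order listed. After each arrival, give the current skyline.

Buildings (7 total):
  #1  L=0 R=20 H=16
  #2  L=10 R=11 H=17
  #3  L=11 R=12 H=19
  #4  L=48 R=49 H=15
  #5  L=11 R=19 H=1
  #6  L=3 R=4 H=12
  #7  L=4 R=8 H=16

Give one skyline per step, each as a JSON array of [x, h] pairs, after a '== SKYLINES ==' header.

== SKYLINES ==
[[0,16],[20,0]]
[[0,16],[10,17],[11,16],[20,0]]
[[0,16],[10,17],[11,19],[12,16],[20,0]]
[[0,16],[10,17],[11,19],[12,16],[20,0],[48,15],[49,0]]
[[0,16],[10,17],[11,19],[12,16],[20,0],[48,15],[49,0]]
[[0,16],[10,17],[11,19],[12,16],[20,0],[48,15],[49,0]]
[[0,16],[10,17],[11,19],[12,16],[20,0],[48,15],[49,0]]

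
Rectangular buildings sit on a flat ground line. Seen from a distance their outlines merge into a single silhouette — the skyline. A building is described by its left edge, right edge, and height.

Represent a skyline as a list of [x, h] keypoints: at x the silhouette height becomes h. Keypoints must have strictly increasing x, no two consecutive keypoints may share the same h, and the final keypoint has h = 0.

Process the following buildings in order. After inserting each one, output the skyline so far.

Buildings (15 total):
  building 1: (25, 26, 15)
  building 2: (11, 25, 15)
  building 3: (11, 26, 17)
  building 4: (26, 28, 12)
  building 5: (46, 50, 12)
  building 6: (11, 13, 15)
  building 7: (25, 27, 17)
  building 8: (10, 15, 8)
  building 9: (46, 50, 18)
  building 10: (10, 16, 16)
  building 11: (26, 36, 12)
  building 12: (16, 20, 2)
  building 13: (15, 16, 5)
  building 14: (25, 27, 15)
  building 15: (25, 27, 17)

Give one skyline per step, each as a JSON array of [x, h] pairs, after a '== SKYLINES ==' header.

== SKYLINES ==
[[25,15],[26,0]]
[[11,15],[26,0]]
[[11,17],[26,0]]
[[11,17],[26,12],[28,0]]
[[11,17],[26,12],[28,0],[46,12],[50,0]]
[[11,17],[26,12],[28,0],[46,12],[50,0]]
[[11,17],[27,12],[28,0],[46,12],[50,0]]
[[10,8],[11,17],[27,12],[28,0],[46,12],[50,0]]
[[10,8],[11,17],[27,12],[28,0],[46,18],[50,0]]
[[10,16],[11,17],[27,12],[28,0],[46,18],[50,0]]
[[10,16],[11,17],[27,12],[36,0],[46,18],[50,0]]
[[10,16],[11,17],[27,12],[36,0],[46,18],[50,0]]
[[10,16],[11,17],[27,12],[36,0],[46,18],[50,0]]
[[10,16],[11,17],[27,12],[36,0],[46,18],[50,0]]
[[10,16],[11,17],[27,12],[36,0],[46,18],[50,0]]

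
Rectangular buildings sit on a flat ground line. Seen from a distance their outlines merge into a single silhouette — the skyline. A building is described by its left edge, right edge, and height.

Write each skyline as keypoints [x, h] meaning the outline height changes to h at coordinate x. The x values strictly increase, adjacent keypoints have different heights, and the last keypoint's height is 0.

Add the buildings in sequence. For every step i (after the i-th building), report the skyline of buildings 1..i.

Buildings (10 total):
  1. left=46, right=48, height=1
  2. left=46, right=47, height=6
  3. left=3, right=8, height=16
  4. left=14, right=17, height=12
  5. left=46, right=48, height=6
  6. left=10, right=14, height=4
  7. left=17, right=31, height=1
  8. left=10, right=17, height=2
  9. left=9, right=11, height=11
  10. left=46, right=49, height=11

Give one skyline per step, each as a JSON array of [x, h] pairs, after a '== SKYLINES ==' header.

== SKYLINES ==
[[46,1],[48,0]]
[[46,6],[47,1],[48,0]]
[[3,16],[8,0],[46,6],[47,1],[48,0]]
[[3,16],[8,0],[14,12],[17,0],[46,6],[47,1],[48,0]]
[[3,16],[8,0],[14,12],[17,0],[46,6],[48,0]]
[[3,16],[8,0],[10,4],[14,12],[17,0],[46,6],[48,0]]
[[3,16],[8,0],[10,4],[14,12],[17,1],[31,0],[46,6],[48,0]]
[[3,16],[8,0],[10,4],[14,12],[17,1],[31,0],[46,6],[48,0]]
[[3,16],[8,0],[9,11],[11,4],[14,12],[17,1],[31,0],[46,6],[48,0]]
[[3,16],[8,0],[9,11],[11,4],[14,12],[17,1],[31,0],[46,11],[49,0]]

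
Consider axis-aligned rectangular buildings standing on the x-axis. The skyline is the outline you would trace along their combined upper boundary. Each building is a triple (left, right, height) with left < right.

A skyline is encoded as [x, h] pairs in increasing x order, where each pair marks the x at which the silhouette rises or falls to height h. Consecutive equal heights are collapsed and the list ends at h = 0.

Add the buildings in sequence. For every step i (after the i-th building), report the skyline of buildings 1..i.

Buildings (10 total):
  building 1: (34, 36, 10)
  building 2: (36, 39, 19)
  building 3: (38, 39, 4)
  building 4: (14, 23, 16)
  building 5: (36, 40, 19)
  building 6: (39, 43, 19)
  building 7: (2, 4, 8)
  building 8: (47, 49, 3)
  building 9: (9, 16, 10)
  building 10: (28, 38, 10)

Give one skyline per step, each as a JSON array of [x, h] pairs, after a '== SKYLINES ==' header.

== SKYLINES ==
[[34,10],[36,0]]
[[34,10],[36,19],[39,0]]
[[34,10],[36,19],[39,0]]
[[14,16],[23,0],[34,10],[36,19],[39,0]]
[[14,16],[23,0],[34,10],[36,19],[40,0]]
[[14,16],[23,0],[34,10],[36,19],[43,0]]
[[2,8],[4,0],[14,16],[23,0],[34,10],[36,19],[43,0]]
[[2,8],[4,0],[14,16],[23,0],[34,10],[36,19],[43,0],[47,3],[49,0]]
[[2,8],[4,0],[9,10],[14,16],[23,0],[34,10],[36,19],[43,0],[47,3],[49,0]]
[[2,8],[4,0],[9,10],[14,16],[23,0],[28,10],[36,19],[43,0],[47,3],[49,0]]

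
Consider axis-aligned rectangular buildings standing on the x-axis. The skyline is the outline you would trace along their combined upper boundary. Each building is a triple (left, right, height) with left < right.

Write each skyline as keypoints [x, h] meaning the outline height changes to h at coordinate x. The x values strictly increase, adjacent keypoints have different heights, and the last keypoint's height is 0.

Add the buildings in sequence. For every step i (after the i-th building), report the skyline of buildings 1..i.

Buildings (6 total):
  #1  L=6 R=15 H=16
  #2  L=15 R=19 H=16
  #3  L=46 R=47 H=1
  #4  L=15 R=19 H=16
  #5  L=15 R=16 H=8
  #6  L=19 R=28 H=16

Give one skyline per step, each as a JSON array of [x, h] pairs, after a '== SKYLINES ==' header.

== SKYLINES ==
[[6,16],[15,0]]
[[6,16],[19,0]]
[[6,16],[19,0],[46,1],[47,0]]
[[6,16],[19,0],[46,1],[47,0]]
[[6,16],[19,0],[46,1],[47,0]]
[[6,16],[28,0],[46,1],[47,0]]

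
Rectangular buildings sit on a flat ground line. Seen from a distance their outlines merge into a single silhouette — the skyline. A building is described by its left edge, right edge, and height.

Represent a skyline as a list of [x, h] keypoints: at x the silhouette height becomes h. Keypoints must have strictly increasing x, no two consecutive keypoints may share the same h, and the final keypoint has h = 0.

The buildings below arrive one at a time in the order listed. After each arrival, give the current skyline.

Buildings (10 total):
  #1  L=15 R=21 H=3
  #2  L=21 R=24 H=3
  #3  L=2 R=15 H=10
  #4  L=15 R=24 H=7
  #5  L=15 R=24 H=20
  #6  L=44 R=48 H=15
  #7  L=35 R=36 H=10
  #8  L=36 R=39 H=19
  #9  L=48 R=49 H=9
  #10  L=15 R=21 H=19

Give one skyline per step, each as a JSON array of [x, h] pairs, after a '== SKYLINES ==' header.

== SKYLINES ==
[[15,3],[21,0]]
[[15,3],[24,0]]
[[2,10],[15,3],[24,0]]
[[2,10],[15,7],[24,0]]
[[2,10],[15,20],[24,0]]
[[2,10],[15,20],[24,0],[44,15],[48,0]]
[[2,10],[15,20],[24,0],[35,10],[36,0],[44,15],[48,0]]
[[2,10],[15,20],[24,0],[35,10],[36,19],[39,0],[44,15],[48,0]]
[[2,10],[15,20],[24,0],[35,10],[36,19],[39,0],[44,15],[48,9],[49,0]]
[[2,10],[15,20],[24,0],[35,10],[36,19],[39,0],[44,15],[48,9],[49,0]]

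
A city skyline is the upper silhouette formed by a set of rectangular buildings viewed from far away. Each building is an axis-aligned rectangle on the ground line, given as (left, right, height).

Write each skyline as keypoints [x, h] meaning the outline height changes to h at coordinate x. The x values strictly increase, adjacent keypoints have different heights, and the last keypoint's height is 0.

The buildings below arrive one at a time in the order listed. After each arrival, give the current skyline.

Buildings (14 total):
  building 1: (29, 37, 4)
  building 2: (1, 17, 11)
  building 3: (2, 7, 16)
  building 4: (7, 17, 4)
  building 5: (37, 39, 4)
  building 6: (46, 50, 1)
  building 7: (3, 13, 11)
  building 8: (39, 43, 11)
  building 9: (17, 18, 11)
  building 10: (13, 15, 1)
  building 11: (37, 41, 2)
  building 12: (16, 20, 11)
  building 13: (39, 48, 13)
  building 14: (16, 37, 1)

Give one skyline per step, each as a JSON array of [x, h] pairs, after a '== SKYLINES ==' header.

== SKYLINES ==
[[29,4],[37,0]]
[[1,11],[17,0],[29,4],[37,0]]
[[1,11],[2,16],[7,11],[17,0],[29,4],[37,0]]
[[1,11],[2,16],[7,11],[17,0],[29,4],[37,0]]
[[1,11],[2,16],[7,11],[17,0],[29,4],[39,0]]
[[1,11],[2,16],[7,11],[17,0],[29,4],[39,0],[46,1],[50,0]]
[[1,11],[2,16],[7,11],[17,0],[29,4],[39,0],[46,1],[50,0]]
[[1,11],[2,16],[7,11],[17,0],[29,4],[39,11],[43,0],[46,1],[50,0]]
[[1,11],[2,16],[7,11],[18,0],[29,4],[39,11],[43,0],[46,1],[50,0]]
[[1,11],[2,16],[7,11],[18,0],[29,4],[39,11],[43,0],[46,1],[50,0]]
[[1,11],[2,16],[7,11],[18,0],[29,4],[39,11],[43,0],[46,1],[50,0]]
[[1,11],[2,16],[7,11],[20,0],[29,4],[39,11],[43,0],[46,1],[50,0]]
[[1,11],[2,16],[7,11],[20,0],[29,4],[39,13],[48,1],[50,0]]
[[1,11],[2,16],[7,11],[20,1],[29,4],[39,13],[48,1],[50,0]]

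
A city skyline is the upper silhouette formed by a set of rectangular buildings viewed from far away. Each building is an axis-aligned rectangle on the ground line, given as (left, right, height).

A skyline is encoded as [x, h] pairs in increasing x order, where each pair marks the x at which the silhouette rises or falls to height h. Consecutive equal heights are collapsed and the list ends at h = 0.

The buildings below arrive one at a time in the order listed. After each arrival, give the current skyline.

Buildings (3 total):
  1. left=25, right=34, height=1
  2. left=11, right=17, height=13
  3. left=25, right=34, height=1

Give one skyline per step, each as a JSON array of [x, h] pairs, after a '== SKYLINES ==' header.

== SKYLINES ==
[[25,1],[34,0]]
[[11,13],[17,0],[25,1],[34,0]]
[[11,13],[17,0],[25,1],[34,0]]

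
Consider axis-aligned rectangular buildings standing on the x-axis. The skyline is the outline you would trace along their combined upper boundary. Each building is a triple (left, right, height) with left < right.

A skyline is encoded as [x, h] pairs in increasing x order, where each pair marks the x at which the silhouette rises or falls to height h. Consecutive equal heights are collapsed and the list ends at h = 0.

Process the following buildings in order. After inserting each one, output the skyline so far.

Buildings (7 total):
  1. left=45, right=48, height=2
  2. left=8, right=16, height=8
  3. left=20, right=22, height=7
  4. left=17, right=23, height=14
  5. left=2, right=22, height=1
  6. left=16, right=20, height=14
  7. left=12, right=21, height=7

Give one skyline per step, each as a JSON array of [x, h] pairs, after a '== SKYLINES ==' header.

== SKYLINES ==
[[45,2],[48,0]]
[[8,8],[16,0],[45,2],[48,0]]
[[8,8],[16,0],[20,7],[22,0],[45,2],[48,0]]
[[8,8],[16,0],[17,14],[23,0],[45,2],[48,0]]
[[2,1],[8,8],[16,1],[17,14],[23,0],[45,2],[48,0]]
[[2,1],[8,8],[16,14],[23,0],[45,2],[48,0]]
[[2,1],[8,8],[16,14],[23,0],[45,2],[48,0]]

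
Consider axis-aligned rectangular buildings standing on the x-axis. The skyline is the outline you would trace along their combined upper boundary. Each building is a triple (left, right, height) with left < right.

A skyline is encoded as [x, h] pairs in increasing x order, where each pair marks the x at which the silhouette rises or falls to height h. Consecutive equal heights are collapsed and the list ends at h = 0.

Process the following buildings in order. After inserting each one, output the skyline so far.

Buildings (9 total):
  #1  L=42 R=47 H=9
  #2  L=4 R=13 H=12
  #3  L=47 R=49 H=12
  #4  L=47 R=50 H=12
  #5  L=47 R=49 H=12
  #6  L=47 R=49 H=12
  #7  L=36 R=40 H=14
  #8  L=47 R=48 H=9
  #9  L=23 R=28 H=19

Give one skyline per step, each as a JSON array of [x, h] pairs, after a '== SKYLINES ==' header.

== SKYLINES ==
[[42,9],[47,0]]
[[4,12],[13,0],[42,9],[47,0]]
[[4,12],[13,0],[42,9],[47,12],[49,0]]
[[4,12],[13,0],[42,9],[47,12],[50,0]]
[[4,12],[13,0],[42,9],[47,12],[50,0]]
[[4,12],[13,0],[42,9],[47,12],[50,0]]
[[4,12],[13,0],[36,14],[40,0],[42,9],[47,12],[50,0]]
[[4,12],[13,0],[36,14],[40,0],[42,9],[47,12],[50,0]]
[[4,12],[13,0],[23,19],[28,0],[36,14],[40,0],[42,9],[47,12],[50,0]]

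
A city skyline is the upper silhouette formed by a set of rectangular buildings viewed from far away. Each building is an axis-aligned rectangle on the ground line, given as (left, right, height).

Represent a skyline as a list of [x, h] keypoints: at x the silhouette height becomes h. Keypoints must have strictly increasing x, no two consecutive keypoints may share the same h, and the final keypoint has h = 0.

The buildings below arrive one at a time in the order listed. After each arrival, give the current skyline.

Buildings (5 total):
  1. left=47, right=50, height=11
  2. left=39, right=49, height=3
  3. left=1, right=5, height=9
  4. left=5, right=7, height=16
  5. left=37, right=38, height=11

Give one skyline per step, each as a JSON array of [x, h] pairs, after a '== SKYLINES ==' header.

== SKYLINES ==
[[47,11],[50,0]]
[[39,3],[47,11],[50,0]]
[[1,9],[5,0],[39,3],[47,11],[50,0]]
[[1,9],[5,16],[7,0],[39,3],[47,11],[50,0]]
[[1,9],[5,16],[7,0],[37,11],[38,0],[39,3],[47,11],[50,0]]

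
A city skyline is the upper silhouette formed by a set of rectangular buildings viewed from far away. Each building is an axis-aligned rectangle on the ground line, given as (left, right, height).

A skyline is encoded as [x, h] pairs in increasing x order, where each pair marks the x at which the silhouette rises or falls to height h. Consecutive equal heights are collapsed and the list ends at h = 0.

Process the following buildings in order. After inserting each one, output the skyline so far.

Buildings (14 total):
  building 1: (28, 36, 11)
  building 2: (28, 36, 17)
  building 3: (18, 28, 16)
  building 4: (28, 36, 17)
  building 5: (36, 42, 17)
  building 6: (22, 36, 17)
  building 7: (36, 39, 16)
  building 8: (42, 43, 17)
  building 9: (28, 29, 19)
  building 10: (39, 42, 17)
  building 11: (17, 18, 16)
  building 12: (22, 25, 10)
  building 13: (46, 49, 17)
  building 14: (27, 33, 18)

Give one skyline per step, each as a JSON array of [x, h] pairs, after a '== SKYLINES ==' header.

== SKYLINES ==
[[28,11],[36,0]]
[[28,17],[36,0]]
[[18,16],[28,17],[36,0]]
[[18,16],[28,17],[36,0]]
[[18,16],[28,17],[42,0]]
[[18,16],[22,17],[42,0]]
[[18,16],[22,17],[42,0]]
[[18,16],[22,17],[43,0]]
[[18,16],[22,17],[28,19],[29,17],[43,0]]
[[18,16],[22,17],[28,19],[29,17],[43,0]]
[[17,16],[22,17],[28,19],[29,17],[43,0]]
[[17,16],[22,17],[28,19],[29,17],[43,0]]
[[17,16],[22,17],[28,19],[29,17],[43,0],[46,17],[49,0]]
[[17,16],[22,17],[27,18],[28,19],[29,18],[33,17],[43,0],[46,17],[49,0]]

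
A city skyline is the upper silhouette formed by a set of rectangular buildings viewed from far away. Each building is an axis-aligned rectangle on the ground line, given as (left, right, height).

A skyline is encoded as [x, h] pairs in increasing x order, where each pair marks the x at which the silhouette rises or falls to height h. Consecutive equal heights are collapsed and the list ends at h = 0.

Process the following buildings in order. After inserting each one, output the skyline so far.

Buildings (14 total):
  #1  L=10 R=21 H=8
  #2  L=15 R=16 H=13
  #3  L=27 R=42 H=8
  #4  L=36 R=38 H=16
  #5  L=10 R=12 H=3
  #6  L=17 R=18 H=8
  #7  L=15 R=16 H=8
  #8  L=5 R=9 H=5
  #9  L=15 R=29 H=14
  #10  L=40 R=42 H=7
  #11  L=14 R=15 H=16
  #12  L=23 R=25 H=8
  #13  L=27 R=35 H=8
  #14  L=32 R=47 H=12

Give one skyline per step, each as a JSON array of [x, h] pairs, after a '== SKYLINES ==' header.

== SKYLINES ==
[[10,8],[21,0]]
[[10,8],[15,13],[16,8],[21,0]]
[[10,8],[15,13],[16,8],[21,0],[27,8],[42,0]]
[[10,8],[15,13],[16,8],[21,0],[27,8],[36,16],[38,8],[42,0]]
[[10,8],[15,13],[16,8],[21,0],[27,8],[36,16],[38,8],[42,0]]
[[10,8],[15,13],[16,8],[21,0],[27,8],[36,16],[38,8],[42,0]]
[[10,8],[15,13],[16,8],[21,0],[27,8],[36,16],[38,8],[42,0]]
[[5,5],[9,0],[10,8],[15,13],[16,8],[21,0],[27,8],[36,16],[38,8],[42,0]]
[[5,5],[9,0],[10,8],[15,14],[29,8],[36,16],[38,8],[42,0]]
[[5,5],[9,0],[10,8],[15,14],[29,8],[36,16],[38,8],[42,0]]
[[5,5],[9,0],[10,8],[14,16],[15,14],[29,8],[36,16],[38,8],[42,0]]
[[5,5],[9,0],[10,8],[14,16],[15,14],[29,8],[36,16],[38,8],[42,0]]
[[5,5],[9,0],[10,8],[14,16],[15,14],[29,8],[36,16],[38,8],[42,0]]
[[5,5],[9,0],[10,8],[14,16],[15,14],[29,8],[32,12],[36,16],[38,12],[47,0]]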